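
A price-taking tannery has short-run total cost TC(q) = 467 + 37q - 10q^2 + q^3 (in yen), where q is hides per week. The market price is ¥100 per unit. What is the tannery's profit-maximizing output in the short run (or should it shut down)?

Strip out fixed cost: VC = 37q - 10q^2 + q^3. Then AVC = 37 - 10q + q^2 and MC = 37 - 20q + 3q^2.
The AVC parabola has its vertex at q = 10/2 = 5, where AVC = 37 - 10·5 + 5^2 = ¥12.
Since P = ¥100 ≥ min AVC = ¥12, price covers variable cost and the firm should produce.
P = MC gives -63 - 20q + 3q^2 = 0, with roots -7/3 and 9. Take the larger (rising MC): q* = 9.
Check: AVC at q = 9 is ¥28 ≤ P, so revenue covers variable cost.
Profit = P·q − TC = 100·9 − 719 = ¥181.

Produce at q = 9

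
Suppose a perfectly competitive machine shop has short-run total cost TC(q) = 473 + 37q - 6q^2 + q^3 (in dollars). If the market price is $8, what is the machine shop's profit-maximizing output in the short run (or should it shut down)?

Shut down

From TC, MC = TC'(q) = 37 - 12q + 3q^2 and AVC = VC/q = 37 - 6q + q^2.
The AVC parabola has its vertex at q = 6/2 = 3, where AVC = 37 - 6·3 + 3^2 = $28.
P = $8 lies below min AVC = $28; no output level covers variable cost.
The firm minimizes its loss by shutting down and losing only its fixed cost of $473.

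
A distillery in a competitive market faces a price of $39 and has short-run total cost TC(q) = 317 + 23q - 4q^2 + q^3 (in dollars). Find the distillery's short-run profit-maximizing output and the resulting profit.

Profit = -$253 at q = 4

AVC = 23 - 4q + q^2; min AVC = $19 at q = 2. Since P = $39 ≥ min AVC, the firm produces.
With MC = 23 - 8q + 3q^2, P = MC on the upward-sloping part at q* = 4.
TR = 39·4 = 156. TC = 317 + 92 = 409. Profit = 156 − 409 = -$253.
By producing, the firm covers all variable cost plus $64 of fixed cost; shutting down would lose the full $317.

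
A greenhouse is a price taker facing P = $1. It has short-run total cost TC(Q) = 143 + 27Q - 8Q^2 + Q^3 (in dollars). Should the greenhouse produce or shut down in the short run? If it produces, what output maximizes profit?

From TC, MC = TC'(Q) = 27 - 16Q + 3Q^2 and AVC = VC/Q = 27 - 8Q + Q^2.
AVC is minimized where dAVC/dQ = -8 + 2Q = 0, at Q = 4; min AVC = 27 - 8·4 + 4^2 = $11.
Since P = $1 < min AVC = $11, price fails to cover variable cost at any output.
Best response: produce nothing and absorb the $143 fixed cost.

Shut down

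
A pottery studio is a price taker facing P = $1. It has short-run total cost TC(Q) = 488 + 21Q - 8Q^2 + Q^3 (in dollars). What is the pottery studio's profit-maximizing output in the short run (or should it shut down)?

Shut down

Variable cost is VC = 21Q - 8Q^2 + Q^3, so AVC = VC/Q = 21 - 8Q + Q^2 and MC = dTC/dQ = 21 - 16Q + 3Q^2.
AVC is minimized where dAVC/dQ = -8 + 2Q = 0, at Q = 4; min AVC = 21 - 8·4 + 4^2 = $5.
With P < min AVC ($1 < $5), every unit sold adds to the loss.
The firm minimizes its loss by shutting down and losing only its fixed cost of $488.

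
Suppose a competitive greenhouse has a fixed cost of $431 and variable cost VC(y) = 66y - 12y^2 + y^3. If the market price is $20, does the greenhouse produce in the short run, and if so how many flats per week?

Shut down

From TC, MC = TC'(y) = 66 - 24y + 3y^2 and AVC = VC/y = 66 - 12y + y^2.
AVC hits its minimum where MC = AVC, at y = 6, giving min AVC = 66 - 12·6 + 6^2 = $30.
With P < min AVC ($20 < $30), every unit sold adds to the loss.
Best response: produce nothing and absorb the $431 fixed cost.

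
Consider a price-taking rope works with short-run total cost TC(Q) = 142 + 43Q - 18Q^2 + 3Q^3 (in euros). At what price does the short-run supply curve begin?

€16 per unit

The shutdown price is the minimum of AVC. VC = 43Q - 18Q^2 + 3Q^3, so AVC = 43 - 18Q + 3Q^2.
dAVC/dQ = -18 + 6Q = 0 gives Q = 3. min AVC = 43 - 18·3 + 3·3^2 = 16.
So the shutdown price is €16.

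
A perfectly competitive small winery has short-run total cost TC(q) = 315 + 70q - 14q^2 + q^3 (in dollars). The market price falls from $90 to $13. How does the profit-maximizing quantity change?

AVC = 70 - 14q + q^2, minimized at q = 7 where min AVC = $21. MC = 70 - 28q + 3q^2.
With P = $90 above the shutdown price, P = MC gives q = 10.
At P = $13 < min AVC = $21, price no longer covers variable cost at any output, so the firm shuts down: q = 0.

Output falls from 10 to 0 (the firm shuts down)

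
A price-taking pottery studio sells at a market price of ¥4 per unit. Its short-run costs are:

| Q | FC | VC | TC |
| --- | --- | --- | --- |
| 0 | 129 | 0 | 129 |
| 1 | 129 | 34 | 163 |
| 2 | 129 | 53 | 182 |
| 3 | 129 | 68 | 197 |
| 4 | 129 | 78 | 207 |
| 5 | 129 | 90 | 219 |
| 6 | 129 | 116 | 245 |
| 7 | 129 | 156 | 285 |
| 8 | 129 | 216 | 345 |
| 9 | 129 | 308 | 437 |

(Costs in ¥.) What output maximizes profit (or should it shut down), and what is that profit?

Q = 0 (shut down); profit = -¥129

Compute π = P·Q − TC at each output: Q=0: -129; Q=1: -159; Q=2: -174; Q=3: -185; Q=4: -191; Q=5: -199; Q=6: -221; Q=7: -257; Q=8: -313; Q=9: -401.
Profit is highest at Q = 0. Equivalently, the lowest AVC in the table is 90/5 ≈ ¥18 at Q = 5, and P = ¥4 falls below it — price never covers variable cost, so the firm shuts down and loses only its fixed cost.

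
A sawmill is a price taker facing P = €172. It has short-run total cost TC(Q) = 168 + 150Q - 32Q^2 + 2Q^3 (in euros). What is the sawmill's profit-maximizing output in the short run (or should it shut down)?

Produce at Q = 11

Strip out fixed cost: VC = 150Q - 32Q^2 + 2Q^3. Then AVC = 150 - 32Q + 2Q^2 and MC = 150 - 64Q + 6Q^2.
AVC is minimized where dAVC/dQ = -32 + 4Q = 0, at Q = 8; min AVC = 150 - 32·8 + 2·8^2 = €22.
Because €172 ≥ €22, revenue can cover variable cost; the firm operates.
Set P = MC: 172 = 150 - 64Q + 6Q^2 → -22 - 64Q + 6Q^2 = 0. The roots are Q = -1/3 and Q = 11; the profit-maximizing output is on the rising part of MC, so Q* = 11.
Check: AVC at Q = 11 is €40 ≤ P, so revenue covers variable cost.
Profit = P·Q − TC = 172·11 − 608 = €1284.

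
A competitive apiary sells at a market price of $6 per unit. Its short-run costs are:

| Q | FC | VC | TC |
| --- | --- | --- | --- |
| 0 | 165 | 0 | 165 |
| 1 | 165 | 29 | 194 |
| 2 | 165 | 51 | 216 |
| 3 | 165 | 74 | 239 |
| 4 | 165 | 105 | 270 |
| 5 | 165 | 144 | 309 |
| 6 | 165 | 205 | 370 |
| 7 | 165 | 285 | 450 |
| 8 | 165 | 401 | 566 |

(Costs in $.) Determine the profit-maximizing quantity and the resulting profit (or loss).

Tabulate TR − TC: Q=0: -165; Q=1: -188; Q=2: -204; Q=3: -221; Q=4: -246; Q=5: -279; Q=6: -334; Q=7: -408; Q=8: -518.
Profit is highest at Q = 0. Equivalently, the lowest AVC in the table is 74/3 ≈ $24.67 at Q = 3, and P = $6 falls below it — price never covers variable cost, so the firm shuts down and loses only its fixed cost.

Q = 0 (shut down); profit = -$165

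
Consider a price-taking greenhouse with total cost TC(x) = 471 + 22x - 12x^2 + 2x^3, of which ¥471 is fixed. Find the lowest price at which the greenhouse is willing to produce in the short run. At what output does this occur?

¥4 per unit, at x = 3

Short-run supply begins at min AVC. From VC = 22x - 12x^2 + 2x^3, AVC = 22 - 12x + 2x^2.
At the minimum of AVC, MC = AVC. MC = 22 - 24x + 6x^2; setting MC = AVC gives 4x^2 - 12x = 0, so x = 3. min AVC = 4.
For P < ¥4 the firm produces nothing.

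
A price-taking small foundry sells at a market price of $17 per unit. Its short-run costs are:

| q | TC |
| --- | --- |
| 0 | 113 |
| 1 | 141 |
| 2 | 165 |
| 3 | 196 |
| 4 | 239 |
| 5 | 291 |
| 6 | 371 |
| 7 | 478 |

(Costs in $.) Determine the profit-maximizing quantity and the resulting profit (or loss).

Tabulate TR − TC: q=0: -113; q=1: -124; q=2: -131; q=3: -145; q=4: -171; q=5: -206; q=6: -269; q=7: -359.
Profit is highest at q = 0. Equivalently, the lowest AVC in the table is 52/2 ≈ $26 at q = 2, and P = $17 falls below it — price never covers variable cost, so the firm shuts down and loses only its fixed cost.

q = 0 (shut down); profit = -$113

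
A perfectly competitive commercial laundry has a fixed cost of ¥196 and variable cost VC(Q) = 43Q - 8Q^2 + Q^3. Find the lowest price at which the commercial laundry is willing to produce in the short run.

¥27 per unit

The firm shuts down when price falls below the minimum of average variable cost. AVC = VC/Q = 43 - 8Q + Q^2.
At the minimum of AVC, MC = AVC. MC = 43 - 16Q + 3Q^2; setting MC = AVC gives 2Q^2 - 8Q = 0, so Q = 4. min AVC = 27.
For P < ¥27 the firm produces nothing.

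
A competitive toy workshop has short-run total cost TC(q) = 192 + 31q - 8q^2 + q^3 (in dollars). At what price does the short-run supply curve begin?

The shutdown price is the minimum of AVC. VC = 31q - 8q^2 + q^3, so AVC = 31 - 8q + q^2.
dAVC/dq = -8 + 2q = 0 gives q = 4. min AVC = 31 - 8·4 + 4^2 = 15.
The firm shuts down for any P below $15.

$15 per unit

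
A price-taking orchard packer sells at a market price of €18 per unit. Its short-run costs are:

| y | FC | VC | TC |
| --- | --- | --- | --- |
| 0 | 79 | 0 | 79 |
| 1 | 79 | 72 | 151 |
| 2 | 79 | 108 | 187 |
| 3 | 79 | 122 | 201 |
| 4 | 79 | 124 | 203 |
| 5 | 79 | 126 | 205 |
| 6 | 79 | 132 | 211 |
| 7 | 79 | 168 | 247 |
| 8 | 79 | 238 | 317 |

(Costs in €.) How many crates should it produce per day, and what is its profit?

Tabulate TR − TC: y=0: -79; y=1: -133; y=2: -151; y=3: -147; y=4: -131; y=5: -115; y=6: -103; y=7: -121; y=8: -173.
Profit is highest at y = 0. Equivalently, the lowest AVC in the table is 132/6 ≈ €22 at y = 6, and P = €18 falls below it — price never covers variable cost, so the firm shuts down and loses only its fixed cost.

y = 0 (shut down); profit = -€79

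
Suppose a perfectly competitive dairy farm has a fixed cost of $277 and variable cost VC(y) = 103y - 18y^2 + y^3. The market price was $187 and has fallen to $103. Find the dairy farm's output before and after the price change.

MC = 103 - 36y + 3y^2; the shutdown threshold is min AVC = $22 (at y = 9).
At P = $187 ≥ min AVC, set P = MC on the rising branch: y = 14.
At P = $103 ≥ min AVC, set P = MC: y = 12. The firm stays open but cuts output.

Output falls from 14 to 12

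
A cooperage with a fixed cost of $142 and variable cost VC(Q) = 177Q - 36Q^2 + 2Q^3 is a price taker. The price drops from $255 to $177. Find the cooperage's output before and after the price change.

MC = 177 - 72Q + 6Q^2; the shutdown threshold is min AVC = $15 (at Q = 9).
With P = $255 above the shutdown price, P = MC gives Q = 13.
At P = $177 ≥ min AVC, set P = MC: Q = 12. The firm stays open but cuts output.

Output falls from 13 to 12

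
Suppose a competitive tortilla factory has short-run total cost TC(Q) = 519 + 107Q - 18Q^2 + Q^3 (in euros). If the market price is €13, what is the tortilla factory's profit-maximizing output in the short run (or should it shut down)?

From TC, MC = TC'(Q) = 107 - 36Q + 3Q^2 and AVC = VC/Q = 107 - 18Q + Q^2.
The AVC parabola has its vertex at Q = 18/2 = 9, where AVC = 107 - 18·9 + 9^2 = €26.
With P < min AVC (€13 < €26), every unit sold adds to the loss.
Shutting down limits the loss to fixed cost, €519.

Shut down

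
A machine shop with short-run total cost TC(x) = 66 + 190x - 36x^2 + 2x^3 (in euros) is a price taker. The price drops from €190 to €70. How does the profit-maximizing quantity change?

Output falls from 12 to 10

AVC = 190 - 36x + 2x^2, minimized at x = 9 where min AVC = €28. MC = 190 - 72x + 6x^2.
With P = €190 above the shutdown price, P = MC gives x = 12.
At P = €70 ≥ min AVC, set P = MC: x = 10. The firm stays open but cuts output.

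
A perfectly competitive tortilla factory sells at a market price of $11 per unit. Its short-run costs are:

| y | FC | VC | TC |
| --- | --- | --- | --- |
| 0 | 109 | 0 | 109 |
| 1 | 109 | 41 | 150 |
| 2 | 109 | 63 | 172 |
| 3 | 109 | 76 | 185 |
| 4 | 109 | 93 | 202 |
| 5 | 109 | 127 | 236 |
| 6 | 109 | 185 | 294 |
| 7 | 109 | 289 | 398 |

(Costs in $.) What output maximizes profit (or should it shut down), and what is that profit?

y = 0 (shut down); profit = -$109

Tabulate TR − TC: y=0: -109; y=1: -139; y=2: -150; y=3: -152; y=4: -158; y=5: -181; y=6: -228; y=7: -321.
Profit is highest at y = 0. Equivalently, the lowest AVC in the table is 93/4 ≈ $23.25 at y = 4, and P = $11 falls below it — price never covers variable cost, so the firm shuts down and loses only its fixed cost.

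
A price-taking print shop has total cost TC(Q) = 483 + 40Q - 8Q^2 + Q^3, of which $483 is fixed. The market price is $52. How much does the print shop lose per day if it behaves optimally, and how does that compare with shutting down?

AVC = 40 - 8Q + Q^2; min AVC = $24 at Q = 4. Since P = $52 ≥ min AVC, the firm produces.
With MC = 40 - 16Q + 3Q^2, P = MC on the upward-sloping part at Q* = 6.
TR = 52·6 = 312. TC = 483 + 168 = 651. Profit = 312 − 651 = -$339.
Shutting down would mean losing the fixed cost of $483, so operating at a loss of $339 is better by $144.

Profit = -$339 at Q = 6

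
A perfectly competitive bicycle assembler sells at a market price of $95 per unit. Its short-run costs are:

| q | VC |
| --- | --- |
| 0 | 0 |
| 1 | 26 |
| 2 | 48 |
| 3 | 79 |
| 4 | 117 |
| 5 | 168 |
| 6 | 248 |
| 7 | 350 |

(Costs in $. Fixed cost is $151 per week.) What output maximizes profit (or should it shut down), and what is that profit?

q = 6; profit = $171

Profit at each row (π = 95q − TC): q=0: -151; q=1: -82; q=2: -9; q=3: 55; q=4: 112; q=5: 156; q=6: 171; q=7: 164.
Profit is maximized at q = 6. AVC there is 248/6 = $41.33 ≤ P, so producing beats shutting down (which would give -$151).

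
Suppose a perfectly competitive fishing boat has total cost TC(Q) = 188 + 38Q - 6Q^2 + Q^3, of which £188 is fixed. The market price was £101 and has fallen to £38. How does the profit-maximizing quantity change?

Output falls from 7 to 4

MC = 38 - 12Q + 3Q^2; the shutdown threshold is min AVC = £29 (at Q = 3).
At P = £101 ≥ min AVC, set P = MC on the rising branch: Q = 7.
At P = £38 ≥ min AVC, set P = MC: Q = 4. The firm stays open but cuts output.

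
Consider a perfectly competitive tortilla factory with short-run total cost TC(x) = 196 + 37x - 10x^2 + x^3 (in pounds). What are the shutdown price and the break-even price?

Shutdown price = £12; break-even price = £44

AVC = 37 - 10x + x^2; minimized at x = 5, giving min AVC = £12. That is the shutdown price.
ATC = 196/x + 37 - 10x + x^2. Setting dATC/dx = −196/x^2 − 10 + 2x = 0 gives x = 7 (since 2·7^3 − 10·7^2 = 196).
min ATC = 196/7 + 37 − 10·7 + 7^2 = £44. That is the break-even price.
For £12 ≤ P < £44 the firm produces at a loss; below £12 it shuts down.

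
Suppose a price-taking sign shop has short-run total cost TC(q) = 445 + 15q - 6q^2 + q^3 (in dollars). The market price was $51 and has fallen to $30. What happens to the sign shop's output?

AVC = 15 - 6q + q^2, minimized at q = 3 where min AVC = $6. MC = 15 - 12q + 3q^2.
With P = $51 above the shutdown price, P = MC gives q = 6.
At P = $30 ≥ min AVC, set P = MC: q = 5. The firm stays open but cuts output.

Output falls from 6 to 5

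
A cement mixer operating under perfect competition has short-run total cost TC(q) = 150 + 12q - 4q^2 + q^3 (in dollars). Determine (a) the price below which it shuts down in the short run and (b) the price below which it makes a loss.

Shutdown price = $8; break-even price = $47

AVC = 12 - 4q + q^2; minimized at q = 2, giving min AVC = $8. That is the shutdown price.
ATC = 150/q + 12 - 4q + q^2. Setting dATC/dq = −150/q^2 − 4 + 2q = 0 gives q = 5 (since 2·5^3 − 4·5^2 = 150).
min ATC = 150/5 + 12 − 4·5 + 5^2 = $47. That is the break-even price.
Between these two prices the firm operates at a loss; above $47 it earns a profit.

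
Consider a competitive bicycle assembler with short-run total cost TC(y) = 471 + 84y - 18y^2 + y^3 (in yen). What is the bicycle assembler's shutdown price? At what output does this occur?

Short-run supply begins at min AVC. From VC = 84y - 18y^2 + y^3, AVC = 84 - 18y + y^2.
At the minimum of AVC, MC = AVC. MC = 84 - 36y + 3y^2; setting MC = AVC gives 2y^2 - 18y = 0, so y = 9. min AVC = 3.
For P < ¥3 the firm produces nothing.

¥3 per unit, at y = 9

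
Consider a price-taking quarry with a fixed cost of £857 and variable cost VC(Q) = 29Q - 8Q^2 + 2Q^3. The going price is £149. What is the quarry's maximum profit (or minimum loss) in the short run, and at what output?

Profit = -£281 at Q = 6

AVC = 29 - 8Q + 2Q^2; min AVC = £21 at Q = 2. Since P = £149 ≥ min AVC, the firm produces.
MC = 29 - 16Q + 6Q^2. Setting P = MC and taking the root on the rising branch gives Q* = 6.
TR = 149·6 = 894. TC = 857 + 318 = 1175. Profit = 894 − 1175 = -£281.
By producing, the firm covers all variable cost plus £576 of fixed cost; shutting down would lose the full £857.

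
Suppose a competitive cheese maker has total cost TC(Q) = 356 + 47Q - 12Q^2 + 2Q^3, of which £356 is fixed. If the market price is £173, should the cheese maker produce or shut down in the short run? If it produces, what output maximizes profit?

Strip out fixed cost: VC = 47Q - 12Q^2 + 2Q^3. Then AVC = 47 - 12Q + 2Q^2 and MC = 47 - 24Q + 6Q^2.
The AVC parabola has its vertex at Q = 12/4 = 3, where AVC = 47 - 12·3 + 2·3^2 = £29.
P = £173 exceeds min AVC = £29, so the firm stays open.
Solving P = MC: -126 - 24Q + 6Q^2 = 0 ⇒ Q = -3 or 7. On the upward-sloping branch, Q* = 7.
Check: AVC at Q = 7 is £61 ≤ P, so revenue covers variable cost.
Profit = P·Q − TC = 173·7 − 783 = £428.

Produce at Q = 7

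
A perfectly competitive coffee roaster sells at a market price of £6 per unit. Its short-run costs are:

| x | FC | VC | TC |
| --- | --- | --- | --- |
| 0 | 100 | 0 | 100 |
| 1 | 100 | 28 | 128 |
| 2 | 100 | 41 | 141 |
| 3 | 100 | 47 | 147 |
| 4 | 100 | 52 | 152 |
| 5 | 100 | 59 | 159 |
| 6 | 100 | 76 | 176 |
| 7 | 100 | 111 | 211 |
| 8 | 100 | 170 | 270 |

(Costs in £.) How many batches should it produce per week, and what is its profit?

x = 0 (shut down); profit = -£100

Profit at each row (π = 6x − TC): x=0: -100; x=1: -122; x=2: -129; x=3: -129; x=4: -128; x=5: -129; x=6: -140; x=7: -169; x=8: -222.
Profit is highest at x = 0. Equivalently, the lowest AVC in the table is 59/5 ≈ £11.80 at x = 5, and P = £6 falls below it — price never covers variable cost, so the firm shuts down and loses only its fixed cost.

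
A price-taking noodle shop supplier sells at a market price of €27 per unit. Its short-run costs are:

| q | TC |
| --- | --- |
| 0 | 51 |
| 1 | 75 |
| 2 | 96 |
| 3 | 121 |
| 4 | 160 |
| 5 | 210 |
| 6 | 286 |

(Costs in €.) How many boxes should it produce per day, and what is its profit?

Tabulate TR − TC: q=0: -51; q=1: -48; q=2: -42; q=3: -40; q=4: -52; q=5: -75; q=6: -124.
Profit is maximized at q = 3. AVC there is 70/3 = €23.33 ≤ P, so producing beats shutting down (which would give -€51).

q = 3; profit = -€40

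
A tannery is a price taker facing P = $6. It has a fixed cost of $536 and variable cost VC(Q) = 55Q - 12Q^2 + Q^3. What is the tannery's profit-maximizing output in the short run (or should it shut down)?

Shut down

Strip out fixed cost: VC = 55Q - 12Q^2 + Q^3. Then AVC = 55 - 12Q + Q^2 and MC = 55 - 24Q + 3Q^2.
The AVC parabola has its vertex at Q = 12/2 = 6, where AVC = 55 - 12·6 + 6^2 = $19.
Since P = $6 < min AVC = $19, price fails to cover variable cost at any output.
The firm minimizes its loss by shutting down and losing only its fixed cost of $536.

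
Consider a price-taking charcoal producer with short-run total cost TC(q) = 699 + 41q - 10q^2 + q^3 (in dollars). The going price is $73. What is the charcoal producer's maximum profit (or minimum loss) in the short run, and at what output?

Profit = -$315 at q = 8

AVC = 41 - 10q + q^2 has its minimum $16 at q = 5; price $73 clears that bar, so the firm operates.
With MC = 41 - 20q + 3q^2, P = MC on the upward-sloping part at q* = 8.
TR = 73·8 = 584. TC = 699 + 200 = 899. Profit = 584 − 899 = -$315.
By producing, the firm covers all variable cost plus $384 of fixed cost; shutting down would lose the full $699.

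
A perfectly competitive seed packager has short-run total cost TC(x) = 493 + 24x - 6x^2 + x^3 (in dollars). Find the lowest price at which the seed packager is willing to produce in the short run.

The shutdown price is the minimum of AVC. VC = 24x - 6x^2 + x^3, so AVC = 24 - 6x + x^2.
At the minimum of AVC, MC = AVC. MC = 24 - 12x + 3x^2; setting MC = AVC gives 2x^2 - 6x = 0, so x = 3. min AVC = 15.
So the shutdown price is $15.

$15 per unit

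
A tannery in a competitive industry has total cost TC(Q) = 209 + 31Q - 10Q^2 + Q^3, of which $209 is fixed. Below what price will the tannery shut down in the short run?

$6 per unit

The shutdown price is the minimum of AVC. VC = 31Q - 10Q^2 + Q^3, so AVC = 31 - 10Q + Q^2.
dAVC/dQ = -10 + 2Q = 0 gives Q = 5. min AVC = 31 - 10·5 + 5^2 = 6.
For P < $6 the firm produces nothing.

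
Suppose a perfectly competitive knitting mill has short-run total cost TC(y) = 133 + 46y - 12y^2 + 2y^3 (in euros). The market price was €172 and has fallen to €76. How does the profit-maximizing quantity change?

MC = 46 - 24y + 6y^2; the shutdown threshold is min AVC = €28 (at y = 3).
With P = €172 above the shutdown price, P = MC gives y = 7.
At P = €76 ≥ min AVC, set P = MC: y = 5. The firm stays open but cuts output.

Output falls from 7 to 5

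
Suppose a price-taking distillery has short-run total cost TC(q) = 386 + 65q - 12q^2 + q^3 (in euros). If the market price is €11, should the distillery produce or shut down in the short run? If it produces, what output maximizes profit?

From TC, MC = TC'(q) = 65 - 24q + 3q^2 and AVC = VC/q = 65 - 12q + q^2.
AVC hits its minimum where MC = AVC, at q = 6, giving min AVC = 65 - 12·6 + 6^2 = €29.
Since P = €11 < min AVC = €29, price fails to cover variable cost at any output.
Best response: produce nothing and absorb the €386 fixed cost.

Shut down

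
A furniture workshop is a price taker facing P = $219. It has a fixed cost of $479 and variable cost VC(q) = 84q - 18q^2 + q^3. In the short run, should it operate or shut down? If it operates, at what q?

From TC, MC = TC'(q) = 84 - 36q + 3q^2 and AVC = VC/q = 84 - 18q + q^2.
AVC hits its minimum where MC = AVC, at q = 9, giving min AVC = 84 - 18·9 + 9^2 = $3.
Since P = $219 ≥ min AVC = $3, price covers variable cost and the firm should produce.
P = MC gives -135 - 36q + 3q^2 = 0, with roots -3 and 15. Take the larger (rising MC): q* = 15.
Check: AVC at q = 15 is $39 ≤ P, so revenue covers variable cost.
Profit = P·q − TC = 219·15 − 1064 = $2221.

Produce at q = 15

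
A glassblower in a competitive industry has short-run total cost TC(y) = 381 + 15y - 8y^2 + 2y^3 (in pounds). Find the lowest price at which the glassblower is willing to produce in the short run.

The firm shuts down when price falls below the minimum of average variable cost. AVC = VC/y = 15 - 8y + 2y^2.
At the minimum of AVC, MC = AVC. MC = 15 - 16y + 6y^2; setting MC = AVC gives 4y^2 - 8y = 0, so y = 2. min AVC = 7.
For P < £7 the firm produces nothing.

£7 per unit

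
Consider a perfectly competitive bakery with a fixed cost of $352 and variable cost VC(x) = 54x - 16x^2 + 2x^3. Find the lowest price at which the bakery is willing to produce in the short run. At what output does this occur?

$22 per unit, at x = 4

Short-run supply begins at min AVC. From VC = 54x - 16x^2 + 2x^3, AVC = 54 - 16x + 2x^2.
At the minimum of AVC, MC = AVC. MC = 54 - 32x + 6x^2; setting MC = AVC gives 4x^2 - 16x = 0, so x = 4. min AVC = 22.
For P < $22 the firm produces nothing.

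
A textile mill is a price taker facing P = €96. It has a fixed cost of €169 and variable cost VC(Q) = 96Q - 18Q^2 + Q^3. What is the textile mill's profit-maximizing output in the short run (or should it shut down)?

Produce at Q = 12

Variable cost is VC = 96Q - 18Q^2 + Q^3, so AVC = VC/Q = 96 - 18Q + Q^2 and MC = dTC/dQ = 96 - 36Q + 3Q^2.
AVC is minimized where dAVC/dQ = -18 + 2Q = 0, at Q = 9; min AVC = 96 - 18·9 + 9^2 = €15.
P = €96 exceeds min AVC = €15, so the firm stays open.
P = MC gives -36Q + 3Q^2 = 0, with roots 0 and 12. Take the larger (rising MC): Q* = 12.
Check: AVC at Q = 12 is €24 ≤ P, so revenue covers variable cost.
Profit = P·Q − TC = 96·12 − 457 = €695.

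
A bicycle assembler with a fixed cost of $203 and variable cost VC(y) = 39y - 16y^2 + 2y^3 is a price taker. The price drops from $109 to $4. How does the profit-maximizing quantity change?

AVC = 39 - 16y + 2y^2, minimized at y = 4 where min AVC = $7. MC = 39 - 32y + 6y^2.
At P = $109 ≥ min AVC, set P = MC on the rising branch: y = 7.
At P = $4 < min AVC = $7, price no longer covers variable cost at any output, so the firm shuts down: y = 0.

Output falls from 7 to 0 (the firm shuts down)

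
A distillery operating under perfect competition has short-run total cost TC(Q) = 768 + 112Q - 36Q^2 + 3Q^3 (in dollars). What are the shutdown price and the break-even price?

Shutdown price = $4; break-even price = $112

Shutdown price = min AVC. AVC = 112 - 36Q + 3Q^2, with vertex at Q = 6 and minimum $4.
ATC = 768/Q + 112 - 36Q + 3Q^2. Setting dATC/dQ = −768/Q^2 − 36 + 6Q = 0 gives Q = 8 (since 6·8^3 − 36·8^2 = 768).
min ATC = 768/8 + 112 − 36·8 + 3·8^2 = $112. That is the break-even price.
Between these two prices the firm operates at a loss; above $112 it earns a profit.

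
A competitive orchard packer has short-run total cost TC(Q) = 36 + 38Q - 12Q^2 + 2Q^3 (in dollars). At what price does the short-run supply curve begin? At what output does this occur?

$20 per unit, at Q = 3

The shutdown price is the minimum of AVC. VC = 38Q - 12Q^2 + 2Q^3, so AVC = 38 - 12Q + 2Q^2.
At the minimum of AVC, MC = AVC. MC = 38 - 24Q + 6Q^2; setting MC = AVC gives 4Q^2 - 12Q = 0, so Q = 3. min AVC = 20.
For P < $20 the firm produces nothing.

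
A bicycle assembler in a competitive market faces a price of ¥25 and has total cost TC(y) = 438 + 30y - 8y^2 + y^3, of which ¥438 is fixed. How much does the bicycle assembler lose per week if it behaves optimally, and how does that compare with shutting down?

Profit = -¥388 at y = 5

AVC = 30 - 8y + y^2; min AVC = ¥14 at y = 4. Since P = ¥25 ≥ min AVC, the firm produces.
MC = 30 - 16y + 3y^2. Setting P = MC and taking the root on the rising branch gives y* = 5.
TR = 25·5 = 125. TC = 438 + 75 = 513. Profit = 125 − 513 = -¥388.
That loss of ¥388 beats the ¥438 the firm would lose by shutting down; producing recovers ¥50 of fixed cost.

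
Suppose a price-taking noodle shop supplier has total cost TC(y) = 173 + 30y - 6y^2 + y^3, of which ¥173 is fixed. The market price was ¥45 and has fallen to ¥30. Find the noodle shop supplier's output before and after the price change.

MC = 30 - 12y + 3y^2; the shutdown threshold is min AVC = ¥21 (at y = 3).
With P = ¥45 above the shutdown price, P = MC gives y = 5.
At P = ¥30 ≥ min AVC, set P = MC: y = 4. The firm stays open but cuts output.

Output falls from 5 to 4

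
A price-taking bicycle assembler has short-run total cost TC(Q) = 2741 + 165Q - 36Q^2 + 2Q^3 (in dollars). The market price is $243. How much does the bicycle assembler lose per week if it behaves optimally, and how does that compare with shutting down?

Profit = -$37 at Q = 13

AVC = 165 - 36Q + 2Q^2; min AVC = $3 at Q = 9. Since P = $243 ≥ min AVC, the firm produces.
MC = 165 - 72Q + 6Q^2. Setting P = MC and taking the root on the rising branch gives Q* = 13.
TR = 243·13 = 3159. TC = 2741 + 455 = 3196. Profit = 3159 − 3196 = -$37.
By producing, the firm covers all variable cost plus $2704 of fixed cost; shutting down would lose the full $2741.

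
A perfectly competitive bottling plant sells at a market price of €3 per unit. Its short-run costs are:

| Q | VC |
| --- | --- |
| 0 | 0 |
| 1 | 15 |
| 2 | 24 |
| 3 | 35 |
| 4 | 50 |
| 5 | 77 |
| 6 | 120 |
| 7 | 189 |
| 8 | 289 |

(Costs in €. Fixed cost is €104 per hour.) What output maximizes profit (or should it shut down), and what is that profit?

Q = 0 (shut down); profit = -€104

Compute π = P·Q − TC at each output: Q=0: -104; Q=1: -116; Q=2: -122; Q=3: -130; Q=4: -142; Q=5: -166; Q=6: -206; Q=7: -272; Q=8: -369.
Profit is highest at Q = 0. Equivalently, the lowest AVC in the table is 35/3 ≈ €11.67 at Q = 3, and P = €3 falls below it — price never covers variable cost, so the firm shuts down and loses only its fixed cost.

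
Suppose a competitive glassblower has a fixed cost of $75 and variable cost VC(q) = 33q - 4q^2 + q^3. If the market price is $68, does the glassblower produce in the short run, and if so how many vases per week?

Produce at q = 5

Variable cost is VC = 33q - 4q^2 + q^3, so AVC = VC/q = 33 - 4q + q^2 and MC = dTC/dq = 33 - 8q + 3q^2.
The AVC parabola has its vertex at q = 4/2 = 2, where AVC = 33 - 4·2 + 2^2 = $29.
Because $68 ≥ $29, revenue can cover variable cost; the firm operates.
Solving P = MC: -35 - 8q + 3q^2 = 0 ⇒ q = -7/3 or 5. On the upward-sloping branch, q* = 5.
Check: AVC at q = 5 is $38 ≤ P, so revenue covers variable cost.
Profit = P·q − TC = 68·5 − 265 = $75.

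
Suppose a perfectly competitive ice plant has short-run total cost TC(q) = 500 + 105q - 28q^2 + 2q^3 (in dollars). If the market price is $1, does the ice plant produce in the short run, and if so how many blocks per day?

Shut down

Variable cost is VC = 105q - 28q^2 + 2q^3, so AVC = VC/q = 105 - 28q + 2q^2 and MC = dTC/dq = 105 - 56q + 6q^2.
AVC is minimized where dAVC/dq = -28 + 4q = 0, at q = 7; min AVC = 105 - 28·7 + 2·7^2 = $7.
With P < min AVC ($1 < $7), every unit sold adds to the loss.
The firm minimizes its loss by shutting down and losing only its fixed cost of $500.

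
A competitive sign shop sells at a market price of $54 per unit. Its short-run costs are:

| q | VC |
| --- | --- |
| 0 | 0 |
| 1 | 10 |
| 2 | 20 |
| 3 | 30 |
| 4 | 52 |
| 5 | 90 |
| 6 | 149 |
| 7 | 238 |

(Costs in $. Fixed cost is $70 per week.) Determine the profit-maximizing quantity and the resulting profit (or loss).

q = 5; profit = $110

Tabulate TR − TC: q=0: -70; q=1: -26; q=2: 18; q=3: 62; q=4: 94; q=5: 110; q=6: 105; q=7: 70.
Profit is maximized at q = 5. AVC there is 90/5 = $18 ≤ P, so producing beats shutting down (which would give -$70).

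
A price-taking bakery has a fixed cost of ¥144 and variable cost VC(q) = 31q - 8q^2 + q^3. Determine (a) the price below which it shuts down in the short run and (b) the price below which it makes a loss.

AVC = 31 - 8q + q^2; minimized at q = 4, giving min AVC = ¥15. That is the shutdown price.
ATC = 144/q + 31 - 8q + q^2. Setting dATC/dq = −144/q^2 − 8 + 2q = 0 gives q = 6 (since 2·6^3 − 8·6^2 = 144).
min ATC = 144/6 + 31 − 8·6 + 6^2 = ¥43. That is the break-even price.
For ¥15 ≤ P < ¥43 the firm produces at a loss; below ¥15 it shuts down.

Shutdown price = ¥15; break-even price = ¥43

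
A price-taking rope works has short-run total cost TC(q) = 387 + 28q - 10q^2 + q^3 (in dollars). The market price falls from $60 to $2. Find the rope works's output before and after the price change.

AVC = 28 - 10q + q^2, minimized at q = 5 where min AVC = $3. MC = 28 - 20q + 3q^2.
With P = $60 above the shutdown price, P = MC gives q = 8.
At P = $2 < min AVC = $3, price no longer covers variable cost at any output, so the firm shuts down: q = 0.

Output falls from 8 to 0 (the firm shuts down)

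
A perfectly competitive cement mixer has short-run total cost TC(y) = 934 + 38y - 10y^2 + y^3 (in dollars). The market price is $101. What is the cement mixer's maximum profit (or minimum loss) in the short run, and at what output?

AVC = 38 - 10y + y^2 has its minimum $13 at y = 5; price $101 clears that bar, so the firm operates.
MC = 38 - 20y + 3y^2. Setting P = MC and taking the root on the rising branch gives y* = 9.
TR = 101·9 = 909. TC = 934 + 261 = 1195. Profit = 909 − 1195 = -$286.
By producing, the firm covers all variable cost plus $648 of fixed cost; shutting down would lose the full $934.

Profit = -$286 at y = 9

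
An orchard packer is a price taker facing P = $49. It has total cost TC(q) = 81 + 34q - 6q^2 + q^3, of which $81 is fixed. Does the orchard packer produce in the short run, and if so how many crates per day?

From TC, MC = TC'(q) = 34 - 12q + 3q^2 and AVC = VC/q = 34 - 6q + q^2.
AVC is minimized where dAVC/dq = -6 + 2q = 0, at q = 3; min AVC = 34 - 6·3 + 3^2 = $25.
Since P = $49 ≥ min AVC = $25, price covers variable cost and the firm should produce.
Set P = MC: 49 = 34 - 12q + 3q^2 → -15 - 12q + 3q^2 = 0. The roots are q = -1 and q = 5; the profit-maximizing output is on the rising part of MC, so q* = 5.
Check: AVC at q = 5 is $29 ≤ P, so revenue covers variable cost.
Profit = P·q − TC = 49·5 − 226 = $19.

Produce at q = 5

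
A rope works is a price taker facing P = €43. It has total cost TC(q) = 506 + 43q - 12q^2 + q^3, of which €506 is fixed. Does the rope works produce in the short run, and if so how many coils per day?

Produce at q = 8

Variable cost is VC = 43q - 12q^2 + q^3, so AVC = VC/q = 43 - 12q + q^2 and MC = dTC/dq = 43 - 24q + 3q^2.
AVC is minimized where dAVC/dq = -12 + 2q = 0, at q = 6; min AVC = 43 - 12·6 + 6^2 = €7.
P = €43 exceeds min AVC = €7, so the firm stays open.
Solving P = MC: -24q + 3q^2 = 0 ⇒ q = 0 or 8. On the upward-sloping branch, q* = 8.
Check: AVC at q = 8 is €11 ≤ P, so revenue covers variable cost.
Profit = P·q − TC = 43·8 − 594 = -€250, a loss, but smaller than the €506 fixed cost the firm would lose by shutting down.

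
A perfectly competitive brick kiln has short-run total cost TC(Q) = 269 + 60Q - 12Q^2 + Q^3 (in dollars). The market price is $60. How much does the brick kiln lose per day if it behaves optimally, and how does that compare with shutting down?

Profit = -$13 at Q = 8

AVC = 60 - 12Q + Q^2 has its minimum $24 at Q = 6; price $60 clears that bar, so the firm operates.
With MC = 60 - 24Q + 3Q^2, P = MC on the upward-sloping part at Q* = 8.
TR = 60·8 = 480. TC = 269 + 224 = 493. Profit = 480 − 493 = -$13.
By producing, the firm covers all variable cost plus $256 of fixed cost; shutting down would lose the full $269.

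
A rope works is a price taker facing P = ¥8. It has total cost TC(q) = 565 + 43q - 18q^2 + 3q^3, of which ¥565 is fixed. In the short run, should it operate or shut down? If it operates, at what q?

Shut down

From TC, MC = TC'(q) = 43 - 36q + 9q^2 and AVC = VC/q = 43 - 18q + 3q^2.
The AVC parabola has its vertex at q = 18/6 = 3, where AVC = 43 - 18·3 + 3·3^2 = ¥16.
P = ¥8 lies below min AVC = ¥16; no output level covers variable cost.
Shutting down limits the loss to fixed cost, ¥565.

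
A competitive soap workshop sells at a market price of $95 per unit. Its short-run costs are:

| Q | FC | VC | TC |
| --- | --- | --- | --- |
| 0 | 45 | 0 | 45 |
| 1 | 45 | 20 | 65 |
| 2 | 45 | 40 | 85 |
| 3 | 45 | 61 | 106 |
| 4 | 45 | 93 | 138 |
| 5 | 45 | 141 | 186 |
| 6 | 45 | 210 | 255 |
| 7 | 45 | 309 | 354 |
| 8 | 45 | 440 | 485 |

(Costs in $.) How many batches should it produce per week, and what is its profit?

Q = 6; profit = $315

Profit at each row (π = 95Q − TC): Q=0: -45; Q=1: 30; Q=2: 105; Q=3: 179; Q=4: 242; Q=5: 289; Q=6: 315; Q=7: 311; Q=8: 275.
Profit is maximized at Q = 6. AVC there is 210/6 = $35 ≤ P, so producing beats shutting down (which would give -$45).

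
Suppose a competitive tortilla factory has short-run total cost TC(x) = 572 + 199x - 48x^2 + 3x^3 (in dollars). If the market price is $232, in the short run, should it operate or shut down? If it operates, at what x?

Variable cost is VC = 199x - 48x^2 + 3x^3, so AVC = VC/x = 199 - 48x + 3x^2 and MC = dTC/dx = 199 - 96x + 9x^2.
AVC hits its minimum where MC = AVC, at x = 8, giving min AVC = 199 - 48·8 + 3·8^2 = $7.
P = $232 exceeds min AVC = $7, so the firm stays open.
Set P = MC: 232 = 199 - 96x + 9x^2 → -33 - 96x + 9x^2 = 0. The roots are x = -1/3 and x = 11; the profit-maximizing output is on the rising part of MC, so x* = 11.
Check: AVC at x = 11 is $34 ≤ P, so revenue covers variable cost.
Profit = P·x − TC = 232·11 − 946 = $1606.

Produce at x = 11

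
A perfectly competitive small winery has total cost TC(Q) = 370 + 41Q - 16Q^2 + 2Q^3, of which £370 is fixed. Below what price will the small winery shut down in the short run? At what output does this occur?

£9 per unit, at Q = 4

The firm shuts down when price falls below the minimum of average variable cost. AVC = VC/Q = 41 - 16Q + 2Q^2.
At the minimum of AVC, MC = AVC. MC = 41 - 32Q + 6Q^2; setting MC = AVC gives 4Q^2 - 16Q = 0, so Q = 4. min AVC = 9.
For P < £9 the firm produces nothing.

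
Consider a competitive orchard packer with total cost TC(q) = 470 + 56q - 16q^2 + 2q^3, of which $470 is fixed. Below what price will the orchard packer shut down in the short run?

The shutdown price is the minimum of AVC. VC = 56q - 16q^2 + 2q^3, so AVC = 56 - 16q + 2q^2.
At the minimum of AVC, MC = AVC. MC = 56 - 32q + 6q^2; setting MC = AVC gives 4q^2 - 16q = 0, so q = 4. min AVC = 24.
For P < $24 the firm produces nothing.

$24 per unit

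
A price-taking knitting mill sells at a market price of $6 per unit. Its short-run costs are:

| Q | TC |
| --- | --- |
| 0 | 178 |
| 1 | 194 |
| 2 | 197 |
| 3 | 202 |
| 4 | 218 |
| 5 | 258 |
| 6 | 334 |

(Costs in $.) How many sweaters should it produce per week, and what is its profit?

Compute π = P·Q − TC at each output: Q=0: -178; Q=1: -188; Q=2: -185; Q=3: -184; Q=4: -194; Q=5: -228; Q=6: -298.
Profit is highest at Q = 0. Equivalently, the lowest AVC in the table is 24/3 ≈ $8 at Q = 3, and P = $6 falls below it — price never covers variable cost, so the firm shuts down and loses only its fixed cost.

Q = 0 (shut down); profit = -$178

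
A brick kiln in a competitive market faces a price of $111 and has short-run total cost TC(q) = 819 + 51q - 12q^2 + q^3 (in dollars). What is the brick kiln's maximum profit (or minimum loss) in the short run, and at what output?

Profit = -$19 at q = 10

AVC = 51 - 12q + q^2; min AVC = $15 at q = 6. Since P = $111 ≥ min AVC, the firm produces.
MC = 51 - 24q + 3q^2. Setting P = MC and taking the root on the rising branch gives q* = 10.
TR = 111·10 = 1110. TC = 819 + 310 = 1129. Profit = 1110 − 1129 = -$19.
That loss of $19 beats the $819 the firm would lose by shutting down; producing recovers $800 of fixed cost.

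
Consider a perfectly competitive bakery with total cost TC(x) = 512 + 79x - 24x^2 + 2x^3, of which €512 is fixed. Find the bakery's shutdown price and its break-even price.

Shutdown price = min AVC. AVC = 79 - 24x + 2x^2, with vertex at x = 6 and minimum €7.
ATC = 512/x + 79 - 24x + 2x^2. Setting dATC/dx = −512/x^2 − 24 + 4x = 0 gives x = 8 (since 4·8^3 − 24·8^2 = 512).
min ATC = 512/8 + 79 − 24·8 + 2·8^2 = €79. That is the break-even price.
Between these two prices the firm operates at a loss; above €79 it earns a profit.

Shutdown price = €7; break-even price = €79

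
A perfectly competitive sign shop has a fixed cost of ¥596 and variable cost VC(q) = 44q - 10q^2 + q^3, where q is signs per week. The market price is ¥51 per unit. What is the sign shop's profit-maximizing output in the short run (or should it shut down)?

Produce at q = 7

Strip out fixed cost: VC = 44q - 10q^2 + q^3. Then AVC = 44 - 10q + q^2 and MC = 44 - 20q + 3q^2.
AVC is minimized where dAVC/dq = -10 + 2q = 0, at q = 5; min AVC = 44 - 10·5 + 5^2 = ¥19.
Since P = ¥51 ≥ min AVC = ¥19, price covers variable cost and the firm should produce.
P = MC gives -7 - 20q + 3q^2 = 0, with roots -1/3 and 7. Take the larger (rising MC): q* = 7.
Check: AVC at q = 7 is ¥23 ≤ P, so revenue covers variable cost.
Profit = P·q − TC = 51·7 − 757 = -¥400, a loss, but smaller than the ¥596 fixed cost the firm would lose by shutting down.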